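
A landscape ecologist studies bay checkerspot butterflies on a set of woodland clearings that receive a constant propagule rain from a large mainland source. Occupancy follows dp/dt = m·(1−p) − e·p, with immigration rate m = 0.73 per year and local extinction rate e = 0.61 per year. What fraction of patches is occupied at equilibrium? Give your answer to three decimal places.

At equilibrium the propagule rain into empty patches balances local extinction: m(1−p*) = e·p*.
p* = m/(m+e) = 0.73/(0.73+0.61) = 0.73/1.3400 = 0.5448.

0.545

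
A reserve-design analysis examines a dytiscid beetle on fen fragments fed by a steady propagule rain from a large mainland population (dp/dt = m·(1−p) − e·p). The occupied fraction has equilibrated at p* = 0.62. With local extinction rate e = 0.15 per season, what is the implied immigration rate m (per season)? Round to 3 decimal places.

At equilibrium m(1−p*) = e·p*, so m = e·p*/(1−p*).
m = 0.15 × 0.62 / 0.3800 = 0.0930/0.3800 = 0.2447.

0.245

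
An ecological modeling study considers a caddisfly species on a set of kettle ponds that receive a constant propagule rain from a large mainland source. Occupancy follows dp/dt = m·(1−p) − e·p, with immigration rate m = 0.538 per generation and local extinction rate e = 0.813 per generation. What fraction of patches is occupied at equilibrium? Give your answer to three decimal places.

At equilibrium the propagule rain into empty patches balances local extinction: m(1−p*) = e·p*.
p* = m/(m+e) = 0.538/(0.538+0.813) = 0.538/1.3510 = 0.3982.

0.398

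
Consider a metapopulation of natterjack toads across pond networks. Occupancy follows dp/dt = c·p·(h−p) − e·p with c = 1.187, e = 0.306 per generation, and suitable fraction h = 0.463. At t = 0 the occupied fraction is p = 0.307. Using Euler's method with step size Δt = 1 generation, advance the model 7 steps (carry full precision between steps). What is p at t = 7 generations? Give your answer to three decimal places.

Update rule: p ← p + [c·p·(h−p) − e·p]·Δt with Δt = 1.
p: 0.30700 → 0.26991  (Δp = -0.03709)
p: 0.26991 → 0.24918  (Δp = -0.02073)
p: 0.24918 → 0.23617  (Δp = -0.01301)
p: 0.23617 → 0.22749  (Δp = -0.00868)
p: 0.22749 → 0.22147  (Δp = -0.00602)
p: 0.22147 → 0.21720  (Δp = -0.00428)
p: 0.21720 → 0.21411  (Δp = -0.00309)

0.214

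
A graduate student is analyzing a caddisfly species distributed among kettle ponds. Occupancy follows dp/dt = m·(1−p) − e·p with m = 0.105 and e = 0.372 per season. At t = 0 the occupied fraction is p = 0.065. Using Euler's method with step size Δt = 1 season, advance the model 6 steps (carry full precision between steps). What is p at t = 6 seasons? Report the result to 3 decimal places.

Update rule: p ← p + [m·(1−p) − e·p]·Δt with Δt = 1.
p: 0.06500 → 0.13900  (Δp = +0.07400)
p: 0.13900 → 0.17769  (Δp = +0.03870)
p: 0.17769 → 0.19793  (Δp = +0.02024)
p: 0.19793 → 0.20852  (Δp = +0.01059)
p: 0.20852 → 0.21406  (Δp = +0.00554)
p: 0.21406 → 0.21695  (Δp = +0.00290)

0.217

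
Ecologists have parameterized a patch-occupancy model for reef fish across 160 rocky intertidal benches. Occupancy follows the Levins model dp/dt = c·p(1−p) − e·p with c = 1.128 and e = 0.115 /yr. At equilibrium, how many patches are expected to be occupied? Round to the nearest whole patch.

144

p* = 1 − e/c = 1 − 0.115/1.128 = 0.8980.
Expected occupied patches = N × p* = 160 × 0.8980 = 143.69 ≈ 144.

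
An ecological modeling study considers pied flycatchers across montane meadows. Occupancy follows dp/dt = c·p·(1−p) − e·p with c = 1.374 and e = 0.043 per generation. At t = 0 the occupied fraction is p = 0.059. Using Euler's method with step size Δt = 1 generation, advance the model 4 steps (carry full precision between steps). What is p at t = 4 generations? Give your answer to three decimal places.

0.869

Update rule: p ← p + [c·p·(1−p) − e·p]·Δt with Δt = 1.
t = 1: p = 0.05900 + (+0.07375) = 0.13275
t = 2: p = 0.13275 + (+0.15247) = 0.28522
t = 3: p = 0.28522 + (+0.26785) = 0.55307
t = 4: p = 0.55307 + (+0.31585) = 0.86892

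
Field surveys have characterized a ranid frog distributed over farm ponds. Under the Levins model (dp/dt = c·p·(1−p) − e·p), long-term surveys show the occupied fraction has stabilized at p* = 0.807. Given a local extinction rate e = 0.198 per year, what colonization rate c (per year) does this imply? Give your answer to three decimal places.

1.026

At equilibrium c(1−p*) = e, so c = e/(1−p*).
c = 0.198/(1 − 0.807) = 0.198/0.1930 = 1.0259.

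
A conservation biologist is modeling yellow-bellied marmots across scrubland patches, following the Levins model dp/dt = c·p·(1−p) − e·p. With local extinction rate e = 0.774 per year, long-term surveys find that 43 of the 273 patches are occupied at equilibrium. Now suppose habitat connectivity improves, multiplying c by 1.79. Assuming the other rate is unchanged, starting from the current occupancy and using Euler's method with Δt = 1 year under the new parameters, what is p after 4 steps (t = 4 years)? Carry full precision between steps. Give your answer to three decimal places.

0.515

Observed p* = 43/273 = 0.15751.
Balance c(1−p*) = e gives c = e/(1 − 0.15751) = 0.774/0.84249 = 0.91870.
Starting from p₀ = 0.15751; update p ← p + (dp/dt)·Δt with the new parameters.
  1  |  dp/dt·Δt = +0.096311  |  p_1 = 0.253820
  2  |  dp/dt·Δt = +0.115000  |  p_2 = 0.368820
  3  |  dp/dt·Δt = +0.097355  |  p_3 = 0.466175
  4  |  dp/dt·Δt = +0.048419  |  p_4 = 0.514594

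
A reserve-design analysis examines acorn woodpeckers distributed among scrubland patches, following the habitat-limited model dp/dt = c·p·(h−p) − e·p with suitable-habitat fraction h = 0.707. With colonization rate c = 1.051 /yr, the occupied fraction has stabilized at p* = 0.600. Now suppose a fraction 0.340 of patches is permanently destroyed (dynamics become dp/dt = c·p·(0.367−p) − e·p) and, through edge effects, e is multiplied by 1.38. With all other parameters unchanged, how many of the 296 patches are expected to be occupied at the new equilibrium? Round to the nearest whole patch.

Balance c(h−p*) = e gives e = 1.051×(0.707 − 0.60000) = 0.11246.
New p* = 0.367 − e/c = 0.367 − 0.15519/1.05100 = 0.21934.
Expected occupied = 296 × 0.21934 = 64.92 ≈ 65.

65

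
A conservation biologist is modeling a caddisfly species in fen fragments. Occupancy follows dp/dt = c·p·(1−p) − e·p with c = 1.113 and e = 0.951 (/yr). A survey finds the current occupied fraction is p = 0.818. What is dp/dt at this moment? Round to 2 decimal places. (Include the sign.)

Colonization term: c·p·(1−p) = 1.113×0.818×0.1820 = 0.16570.
Extinction term: e·p = 0.77792.
dp/dt = 0.16570 − 0.77792 = -0.61222.

-0.61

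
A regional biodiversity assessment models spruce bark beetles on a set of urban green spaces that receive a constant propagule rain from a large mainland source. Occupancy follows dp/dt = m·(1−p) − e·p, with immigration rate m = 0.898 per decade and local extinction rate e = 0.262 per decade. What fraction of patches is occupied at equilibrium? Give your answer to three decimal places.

Setting dp/dt = 0: m − m·p* = e·p*, so m = (m+e)·p*.
p* = m/(m+e) = 0.898/(0.898+0.262) = 0.898/1.1600 = 0.7741.

0.774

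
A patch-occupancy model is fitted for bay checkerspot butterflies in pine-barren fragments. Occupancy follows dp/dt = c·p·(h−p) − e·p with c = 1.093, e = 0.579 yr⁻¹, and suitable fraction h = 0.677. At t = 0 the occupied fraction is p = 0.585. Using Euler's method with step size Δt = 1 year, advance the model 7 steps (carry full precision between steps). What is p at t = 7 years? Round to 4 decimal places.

Update rule: p ← p + [c·p·(h−p) − e·p]·Δt with Δt = 1.
step 1: Δp = -0.27989, p = 0.30511
step 2: Δp = -0.05264, p = 0.25247
step 3: Δp = -0.02903, p = 0.22344
step 4: Δp = -0.01860, p = 0.20484
step 5: Δp = -0.01289, p = 0.19195
step 6: Δp = -0.00937, p = 0.18257
step 7: Δp = -0.00705, p = 0.17553

0.1755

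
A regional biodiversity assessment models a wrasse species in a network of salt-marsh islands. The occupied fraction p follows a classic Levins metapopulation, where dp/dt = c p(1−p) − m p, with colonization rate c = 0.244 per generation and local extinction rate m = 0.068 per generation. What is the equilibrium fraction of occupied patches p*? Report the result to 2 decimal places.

At equilibrium, colonization balances extinction: c·p*·(1−p*) = m·p*.
So p* = 1 − m/c = 1 − 0.068/0.244 = 1 − 0.2787 = 0.7213.

0.72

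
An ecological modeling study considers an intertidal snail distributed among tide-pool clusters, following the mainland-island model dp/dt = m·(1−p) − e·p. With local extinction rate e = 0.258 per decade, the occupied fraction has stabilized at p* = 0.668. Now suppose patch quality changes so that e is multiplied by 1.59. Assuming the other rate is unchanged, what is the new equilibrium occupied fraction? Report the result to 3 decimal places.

0.559

Balance m(1−p*) = e·p* gives m = e·p*/(1−p*) = 0.258×0.66800/0.33200 = 0.51911.
New p* = m/(m+e) = 0.51911/(0.51911+0.41022) = 0.55859.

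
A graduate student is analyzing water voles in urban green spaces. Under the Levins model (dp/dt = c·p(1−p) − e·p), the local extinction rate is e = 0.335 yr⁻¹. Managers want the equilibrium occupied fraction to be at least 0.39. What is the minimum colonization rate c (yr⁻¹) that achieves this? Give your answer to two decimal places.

0.55

p* = 1 − e/c ≥ 0.39 requires e/c ≤ 0.6100, i.e. c ≥ e/0.6100.
c_min = 0.335/0.6100 = 0.5492.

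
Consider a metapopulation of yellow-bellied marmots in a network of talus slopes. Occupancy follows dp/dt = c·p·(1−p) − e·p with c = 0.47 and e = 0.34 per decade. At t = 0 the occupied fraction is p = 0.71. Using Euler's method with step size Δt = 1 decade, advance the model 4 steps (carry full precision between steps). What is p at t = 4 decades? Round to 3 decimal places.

Update rule: p ← p + [c·p·(1−p) − e·p]·Δt with Δt = 1.
  1  |  dp/dt·Δt = -0.144627  |  p_1 = 0.565373
  2  |  dp/dt·Δt = -0.076735  |  p_2 = 0.488638
  3  |  dp/dt·Δt = -0.048697  |  p_3 = 0.439940
  4  |  dp/dt·Δt = -0.033775  |  p_4 = 0.406165

0.406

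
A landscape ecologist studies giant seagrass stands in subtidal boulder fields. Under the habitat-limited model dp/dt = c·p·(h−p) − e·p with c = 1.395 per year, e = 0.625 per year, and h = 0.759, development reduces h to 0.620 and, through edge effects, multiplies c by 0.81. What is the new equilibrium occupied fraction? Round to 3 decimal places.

0.067

Before: p* = h − e/c = 0.759 − 0.625/1.395 = 0.759 − 0.4480 = 0.3110.
After: c = 1.12995, e = 0.625, h = 0.620; p* = 0.620 − 0.625/1.12995 = 0.0669.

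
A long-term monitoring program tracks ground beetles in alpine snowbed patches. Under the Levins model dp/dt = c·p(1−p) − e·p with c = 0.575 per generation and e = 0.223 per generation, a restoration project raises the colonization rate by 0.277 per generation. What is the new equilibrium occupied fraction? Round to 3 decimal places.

Before: p* = 1 − 0.223/0.575 = 0.6122.
After the change, c = 0.852, e = 0.223, so p* = 1 − 0.223/0.852 = 0.7383.

0.738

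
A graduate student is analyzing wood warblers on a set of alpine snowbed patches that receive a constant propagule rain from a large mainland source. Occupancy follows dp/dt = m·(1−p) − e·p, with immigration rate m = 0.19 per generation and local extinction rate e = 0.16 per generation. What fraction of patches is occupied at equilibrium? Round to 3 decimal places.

Setting dp/dt = 0: m − m·p* = e·p*, so m = (m+e)·p*.
p* = m/(m+e) = 0.19/(0.19+0.16) = 0.19/0.3500 = 0.5429.

0.543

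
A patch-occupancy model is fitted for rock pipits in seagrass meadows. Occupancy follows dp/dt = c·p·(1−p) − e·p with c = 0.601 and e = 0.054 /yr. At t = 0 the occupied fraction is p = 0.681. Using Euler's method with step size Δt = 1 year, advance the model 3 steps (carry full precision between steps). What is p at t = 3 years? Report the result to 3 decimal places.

0.874

Update rule: p ← p + [c·p·(1−p) − e·p]·Δt with Δt = 1.
p: 0.68100 → 0.77479  (Δp = +0.09379)
p: 0.77479 → 0.83782  (Δp = +0.06303)
p: 0.83782 → 0.87424  (Δp = +0.03642)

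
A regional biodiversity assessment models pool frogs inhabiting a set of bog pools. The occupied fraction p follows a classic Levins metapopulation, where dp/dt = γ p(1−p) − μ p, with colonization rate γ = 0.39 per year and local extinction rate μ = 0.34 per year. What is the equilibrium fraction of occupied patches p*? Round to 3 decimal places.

0.128

At equilibrium, colonization balances extinction: γ·p*·(1−p*) = μ·p*.
So p* = 1 − μ/γ = 1 − 0.34/0.39 = 1 − 0.8718 = 0.1282.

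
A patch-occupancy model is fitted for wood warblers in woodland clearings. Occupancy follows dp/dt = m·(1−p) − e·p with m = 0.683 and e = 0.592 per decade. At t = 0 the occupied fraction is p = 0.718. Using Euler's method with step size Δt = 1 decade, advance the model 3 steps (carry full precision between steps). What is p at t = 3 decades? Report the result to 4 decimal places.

Update rule: p ← p + [m·(1−p) − e·p]·Δt with Δt = 1.
t = 1: p = 0.71800 + (-0.23245) = 0.48555
t = 2: p = 0.48555 + (+0.06392) = 0.54947
t = 3: p = 0.54947 + (-0.01758) = 0.53189

0.5319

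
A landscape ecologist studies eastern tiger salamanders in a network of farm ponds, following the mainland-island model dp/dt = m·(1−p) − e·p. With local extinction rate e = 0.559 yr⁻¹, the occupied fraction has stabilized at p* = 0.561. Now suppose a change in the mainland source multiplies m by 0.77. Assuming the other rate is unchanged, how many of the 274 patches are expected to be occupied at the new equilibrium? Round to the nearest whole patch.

Balance m(1−p*) = e·p* gives m = e·p*/(1−p*) = 0.559×0.56100/0.43900 = 0.71435.
New p* = m/(m+e) = 0.55005/(0.55005+0.55900) = 0.49597.
Expected occupied = 274 × 0.49597 = 135.90 ≈ 136.

136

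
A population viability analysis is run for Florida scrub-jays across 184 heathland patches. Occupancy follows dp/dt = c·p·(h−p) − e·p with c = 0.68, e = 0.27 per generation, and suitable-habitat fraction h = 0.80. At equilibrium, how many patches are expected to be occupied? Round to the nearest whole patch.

p* = h − e/c = 0.80 − 0.3971 = 0.4029.
Expected occupied patches = N × p* = 184 × 0.4029 = 74.14 ≈ 74.

74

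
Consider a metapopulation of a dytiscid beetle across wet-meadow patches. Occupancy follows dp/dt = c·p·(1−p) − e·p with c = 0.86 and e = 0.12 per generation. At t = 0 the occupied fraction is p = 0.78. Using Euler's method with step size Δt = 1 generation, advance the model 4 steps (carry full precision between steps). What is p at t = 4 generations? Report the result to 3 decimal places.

Update rule: p ← p + [c·p·(1−p) − e·p]·Δt with Δt = 1.
  1  |  dp/dt·Δt = +0.053976  |  p_1 = 0.833976
  2  |  dp/dt·Δt = +0.018999  |  p_2 = 0.852975
  3  |  dp/dt·Δt = +0.005495  |  p_3 = 0.858469
  4  |  dp/dt·Δt = +0.001473  |  p_4 = 0.859943

0.860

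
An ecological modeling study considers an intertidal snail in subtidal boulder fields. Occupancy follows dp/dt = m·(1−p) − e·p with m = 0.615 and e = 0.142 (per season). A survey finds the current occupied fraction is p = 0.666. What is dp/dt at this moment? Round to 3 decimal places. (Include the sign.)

Colonization term: m·(1−p) = 0.615×0.3340 = 0.20541.
Extinction term: e·p = 0.09457.
dp/dt = 0.20541 − 0.09457 = 0.11084.

0.111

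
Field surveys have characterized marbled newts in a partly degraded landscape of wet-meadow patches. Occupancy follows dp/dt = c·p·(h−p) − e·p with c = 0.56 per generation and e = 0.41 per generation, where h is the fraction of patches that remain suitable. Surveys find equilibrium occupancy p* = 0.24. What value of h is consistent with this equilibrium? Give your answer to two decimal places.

0.97

At equilibrium c(h−p*) = e, so h = p* + e/c.
h = 0.24 + 0.41/0.56 = 0.24 + 0.7321 = 0.9721.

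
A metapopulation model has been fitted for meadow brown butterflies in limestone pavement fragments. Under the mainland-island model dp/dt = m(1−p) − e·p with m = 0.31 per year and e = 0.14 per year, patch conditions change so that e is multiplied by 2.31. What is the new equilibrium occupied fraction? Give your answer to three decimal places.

0.489

Before: p* = 0.31/(0.31+0.14) = 0.6889.
After: m = 0.31, e = 0.3234; p* = 0.31/0.6334 = 0.4894.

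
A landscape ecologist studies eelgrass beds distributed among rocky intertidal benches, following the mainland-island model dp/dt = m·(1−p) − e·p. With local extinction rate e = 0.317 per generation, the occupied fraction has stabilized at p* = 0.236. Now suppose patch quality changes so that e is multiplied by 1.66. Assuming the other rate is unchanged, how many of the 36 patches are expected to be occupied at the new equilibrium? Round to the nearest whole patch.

6

Balance m(1−p*) = e·p* gives m = e·p*/(1−p*) = 0.317×0.23600/0.76400 = 0.09792.
New p* = m/(m+e) = 0.09792/(0.09792+0.52622) = 0.15689.
Expected occupied = 36 × 0.15689 = 5.65 ≈ 6.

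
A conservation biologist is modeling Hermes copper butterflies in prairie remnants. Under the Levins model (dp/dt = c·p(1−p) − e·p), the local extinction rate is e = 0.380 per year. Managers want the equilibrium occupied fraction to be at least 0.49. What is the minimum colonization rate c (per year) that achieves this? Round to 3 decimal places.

0.745

p* = 1 − e/c ≥ 0.49 requires e/c ≤ 0.5100, i.e. c ≥ e/0.5100.
c_min = 0.380/0.5100 = 0.7451.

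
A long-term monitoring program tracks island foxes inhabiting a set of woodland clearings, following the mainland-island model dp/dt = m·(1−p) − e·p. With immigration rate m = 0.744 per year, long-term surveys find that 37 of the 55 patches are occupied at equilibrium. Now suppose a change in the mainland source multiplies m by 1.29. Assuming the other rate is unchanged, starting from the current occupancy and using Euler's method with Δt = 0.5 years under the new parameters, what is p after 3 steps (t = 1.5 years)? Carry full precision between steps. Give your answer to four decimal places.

Observed p* = 37/55 = 0.67273.
Balance m(1−p*) = e·p* gives e = m(1−p*)/p* = 0.744×0.32727/0.67273 = 0.36195.
Starting from p₀ = 0.67273; update p ← p + (dp/dt)·Δt with the new parameters.
  1  |  dp/dt·Δt = +0.035306  |  p_1 = 0.708033
  2  |  dp/dt·Δt = +0.011974  |  p_2 = 0.720007
  3  |  dp/dt·Δt = +0.004061  |  p_3 = 0.724068

0.7241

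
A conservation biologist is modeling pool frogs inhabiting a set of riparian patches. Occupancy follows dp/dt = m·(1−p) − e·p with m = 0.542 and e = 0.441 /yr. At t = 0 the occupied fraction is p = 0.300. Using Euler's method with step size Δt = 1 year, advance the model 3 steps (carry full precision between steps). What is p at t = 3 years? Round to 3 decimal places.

0.551

Update rule: p ← p + [m·(1−p) − e·p]·Δt with Δt = 1.
t = 1: p = 0.30000 + (+0.24710) = 0.54710
t = 2: p = 0.54710 + (+0.00420) = 0.55130
t = 3: p = 0.55130 + (+0.00007) = 0.55137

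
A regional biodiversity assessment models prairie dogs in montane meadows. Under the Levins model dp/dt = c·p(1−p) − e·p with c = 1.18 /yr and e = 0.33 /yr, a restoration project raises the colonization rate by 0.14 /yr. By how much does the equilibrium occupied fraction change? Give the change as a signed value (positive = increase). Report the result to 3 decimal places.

Before: p* = 1 − 0.33/1.18 = 0.7203.
After the change, c = 1.32, e = 0.33, so p* = 1 − 0.33/1.32 = 0.7500.
Δp* = 0.7500 − 0.7203 = +0.0297.

0.030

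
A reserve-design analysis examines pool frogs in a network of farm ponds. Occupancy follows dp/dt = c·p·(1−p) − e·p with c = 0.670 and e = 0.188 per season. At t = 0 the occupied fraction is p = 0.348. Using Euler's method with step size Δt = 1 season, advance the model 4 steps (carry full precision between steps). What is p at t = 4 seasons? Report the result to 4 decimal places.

0.6394

Update rule: p ← p + [c·p·(1−p) − e·p]·Δt with Δt = 1.
  1  |  dp/dt·Δt = +0.086596  |  p_1 = 0.434596
  2  |  dp/dt·Δt = +0.082930  |  p_2 = 0.517526
  3  |  dp/dt·Δt = +0.069999  |  p_3 = 0.587525
  4  |  dp/dt·Δt = +0.051913  |  p_4 = 0.639438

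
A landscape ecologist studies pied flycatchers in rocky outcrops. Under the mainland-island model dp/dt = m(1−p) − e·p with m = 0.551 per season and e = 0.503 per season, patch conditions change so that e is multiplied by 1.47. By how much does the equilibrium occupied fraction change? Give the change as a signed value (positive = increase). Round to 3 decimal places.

Before: p* = 0.551/(0.551+0.503) = 0.5228.
After: m = 0.551, e = 0.73941; p* = 0.551/1.2904 = 0.4270.
Δp* = 0.4270 − 0.5228 = -0.0958.

-0.096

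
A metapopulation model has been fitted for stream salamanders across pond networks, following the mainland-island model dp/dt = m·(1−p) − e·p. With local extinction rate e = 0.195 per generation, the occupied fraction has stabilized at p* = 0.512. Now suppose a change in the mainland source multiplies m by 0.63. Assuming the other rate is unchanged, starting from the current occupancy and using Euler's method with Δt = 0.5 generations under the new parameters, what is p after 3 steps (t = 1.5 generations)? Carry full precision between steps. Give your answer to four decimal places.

0.4651

Balance m(1−p*) = e·p* gives m = e·p*/(1−p*) = 0.195×0.51200/0.48800 = 0.20459.
Starting from p₀ = 0.51200; update p ← p + (dp/dt)·Δt with the new parameters.
t = 0.5: p = 0.51200 + (-0.01847) = 0.49353
t = 1: p = 0.49353 + (-0.01548) = 0.47805
t = 1.5: p = 0.47805 + (-0.01297) = 0.46508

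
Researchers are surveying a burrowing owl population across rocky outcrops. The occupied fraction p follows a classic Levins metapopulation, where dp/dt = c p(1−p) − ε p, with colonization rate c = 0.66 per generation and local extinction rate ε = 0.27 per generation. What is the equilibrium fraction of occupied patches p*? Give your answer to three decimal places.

Setting dp/dt = 0 and dividing through by p* gives c·(1−p*) = ε.
So p* = 1 − ε/c = 1 − 0.27/0.66 = 1 − 0.4091 = 0.5909.

0.591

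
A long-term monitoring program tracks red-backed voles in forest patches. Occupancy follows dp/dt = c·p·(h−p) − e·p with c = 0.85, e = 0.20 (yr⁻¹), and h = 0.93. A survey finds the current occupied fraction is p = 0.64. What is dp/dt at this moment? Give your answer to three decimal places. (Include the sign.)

0.030

Colonization term: c·p·(h−p) = 0.85×0.64×0.2900 = 0.15776.
Extinction term: e·p = 0.12800.
dp/dt = 0.15776 − 0.12800 = 0.02976.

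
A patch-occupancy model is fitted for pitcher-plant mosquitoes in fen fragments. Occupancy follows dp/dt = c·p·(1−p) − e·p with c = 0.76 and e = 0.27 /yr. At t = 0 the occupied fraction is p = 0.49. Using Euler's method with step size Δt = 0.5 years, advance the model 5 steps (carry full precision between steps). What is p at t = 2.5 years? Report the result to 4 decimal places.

Update rule: p ← p + [c·p·(1−p) − e·p]·Δt with Δt = 0.5.
  1  |  dp/dt·Δt = +0.028812  |  p_1 = 0.518812
  2  |  dp/dt·Δt = +0.024826  |  p_2 = 0.543638
  3  |  dp/dt·Δt = +0.020885  |  p_3 = 0.564523
  4  |  dp/dt·Δt = +0.017207  |  p_4 = 0.581731
  5  |  dp/dt·Δt = +0.013928  |  p_5 = 0.595659

0.5957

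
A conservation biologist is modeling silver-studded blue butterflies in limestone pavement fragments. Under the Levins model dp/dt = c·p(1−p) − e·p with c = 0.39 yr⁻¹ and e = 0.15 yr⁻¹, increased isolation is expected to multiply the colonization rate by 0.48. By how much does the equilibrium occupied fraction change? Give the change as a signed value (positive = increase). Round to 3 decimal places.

Before: p* = 1 − 0.15/0.39 = 0.6154.
After the change, c = 0.1872, e = 0.15, so p* = 1 − 0.15/0.1872 = 0.1987.
Δp* = 0.1987 − 0.6154 = -0.4167.

-0.417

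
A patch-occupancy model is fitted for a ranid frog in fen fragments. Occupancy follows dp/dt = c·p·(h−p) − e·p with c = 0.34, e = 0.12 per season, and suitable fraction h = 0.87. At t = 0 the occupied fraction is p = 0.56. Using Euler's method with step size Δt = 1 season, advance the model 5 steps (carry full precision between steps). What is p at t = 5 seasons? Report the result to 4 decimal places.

Update rule: p ← p + [c·p·(h−p) − e·p]·Δt with Δt = 1.
step 1: Δp = -0.00818, p = 0.55182
step 2: Δp = -0.00652, p = 0.54530
step 3: Δp = -0.00524, p = 0.54007
step 4: Δp = -0.00422, p = 0.53584
step 5: Δp = -0.00342, p = 0.53242

0.5324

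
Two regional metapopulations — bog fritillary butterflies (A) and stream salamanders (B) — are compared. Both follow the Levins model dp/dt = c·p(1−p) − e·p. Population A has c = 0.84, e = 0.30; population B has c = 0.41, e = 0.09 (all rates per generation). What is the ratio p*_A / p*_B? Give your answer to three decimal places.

0.824

A: p*_A = 1 − 0.30/0.84 = 0.6429.
B: p*_B = 1 − 0.09/0.41 = 0.7805.
p*_A / p*_B = 0.6429/0.7805 = 0.8237.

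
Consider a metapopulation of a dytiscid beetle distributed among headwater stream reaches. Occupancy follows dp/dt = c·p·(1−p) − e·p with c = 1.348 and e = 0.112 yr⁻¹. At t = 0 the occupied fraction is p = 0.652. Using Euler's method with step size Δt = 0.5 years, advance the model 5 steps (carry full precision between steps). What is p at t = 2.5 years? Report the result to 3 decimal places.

Update rule: p ← p + [c·p·(1−p) − e·p]·Δt with Δt = 0.5.
p: 0.65200 → 0.76842  (Δp = +0.11642)
p: 0.76842 → 0.84532  (Δp = +0.07691)
p: 0.84532 → 0.88611  (Δp = +0.04079)
p: 0.88611 → 0.90451  (Δp = +0.01840)
p: 0.90451 → 0.91207  (Δp = +0.00756)

0.912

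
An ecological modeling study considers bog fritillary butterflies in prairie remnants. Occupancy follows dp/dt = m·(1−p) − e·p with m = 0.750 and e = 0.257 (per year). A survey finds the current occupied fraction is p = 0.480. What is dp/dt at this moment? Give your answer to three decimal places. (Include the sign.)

0.267

Colonization term: m·(1−p) = 0.750×0.5200 = 0.39000.
Extinction term: e·p = 0.12336.
dp/dt = 0.39000 − 0.12336 = 0.26664.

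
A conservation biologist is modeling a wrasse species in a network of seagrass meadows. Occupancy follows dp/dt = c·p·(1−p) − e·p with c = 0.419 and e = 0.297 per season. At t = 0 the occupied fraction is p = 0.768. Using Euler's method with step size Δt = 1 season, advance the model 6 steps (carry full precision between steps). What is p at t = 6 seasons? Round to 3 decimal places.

0.392

Update rule: p ← p + [c·p·(1−p) − e·p]·Δt with Δt = 1.
t = 1: p = 0.76800 + (-0.15344) = 0.61456
t = 2: p = 0.61456 + (-0.08327) = 0.53129
t = 3: p = 0.53129 + (-0.05345) = 0.47783
t = 4: p = 0.47783 + (-0.03737) = 0.44046
t = 5: p = 0.44046 + (-0.02755) = 0.41291
t = 6: p = 0.41291 + (-0.02106) = 0.39185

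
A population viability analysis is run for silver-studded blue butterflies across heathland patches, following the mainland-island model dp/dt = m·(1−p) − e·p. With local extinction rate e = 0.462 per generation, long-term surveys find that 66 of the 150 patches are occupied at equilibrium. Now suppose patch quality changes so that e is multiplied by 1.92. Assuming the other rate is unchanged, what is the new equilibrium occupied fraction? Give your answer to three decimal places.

0.290

Observed p* = 66/150 = 0.44000.
Balance m(1−p*) = e·p* gives m = e·p*/(1−p*) = 0.462×0.44000/0.56000 = 0.36300.
New p* = m/(m+e) = 0.36300/(0.36300+0.88704) = 0.29039.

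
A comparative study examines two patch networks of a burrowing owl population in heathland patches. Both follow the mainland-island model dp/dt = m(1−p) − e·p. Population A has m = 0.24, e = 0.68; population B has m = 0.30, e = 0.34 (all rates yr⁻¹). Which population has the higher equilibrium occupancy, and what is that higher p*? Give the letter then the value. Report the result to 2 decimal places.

A: p*_A = m/(m+e) = 0.24/0.9200 = 0.2609.
B: p*_B = 0.30/0.6400 = 0.4688.
B is higher at 0.4688.

B, 0.47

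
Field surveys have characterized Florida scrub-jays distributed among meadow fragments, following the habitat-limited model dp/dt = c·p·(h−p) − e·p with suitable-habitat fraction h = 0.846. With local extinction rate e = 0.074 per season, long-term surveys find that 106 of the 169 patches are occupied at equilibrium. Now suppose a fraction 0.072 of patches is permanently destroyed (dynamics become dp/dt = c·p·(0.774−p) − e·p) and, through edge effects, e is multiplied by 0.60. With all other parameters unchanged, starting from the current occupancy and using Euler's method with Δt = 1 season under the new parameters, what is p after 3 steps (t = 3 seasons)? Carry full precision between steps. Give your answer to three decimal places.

Observed p* = 106/169 = 0.62722.
Balance c(h−p*) = e gives c = e/(0.846 − 0.62722) = 0.074/0.21878 = 0.33824.
Starting from p₀ = 0.62722; update p ← p + (dp/dt)·Δt with the new parameters.
t = 1: p = 0.62722 + (+0.00329) = 0.63051
t = 2: p = 0.63051 + (+0.00261) = 0.63312
t = 3: p = 0.63312 + (+0.00206) = 0.63518

0.635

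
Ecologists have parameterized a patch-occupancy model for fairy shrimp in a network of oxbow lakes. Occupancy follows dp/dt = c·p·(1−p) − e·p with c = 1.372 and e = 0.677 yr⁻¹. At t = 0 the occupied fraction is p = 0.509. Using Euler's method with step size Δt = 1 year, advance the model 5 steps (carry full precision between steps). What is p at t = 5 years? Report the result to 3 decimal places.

0.507

Update rule: p ← p + [c·p·(1−p) − e·p]·Δt with Δt = 1.
p: 0.50900 → 0.50730  (Δp = -0.00170)
p: 0.50730 → 0.50678  (Δp = -0.00051)
p: 0.50678 → 0.50663  (Δp = -0.00016)
p: 0.50663 → 0.50658  (Δp = -0.00005)
p: 0.50658 → 0.50657  (Δp = -0.00001)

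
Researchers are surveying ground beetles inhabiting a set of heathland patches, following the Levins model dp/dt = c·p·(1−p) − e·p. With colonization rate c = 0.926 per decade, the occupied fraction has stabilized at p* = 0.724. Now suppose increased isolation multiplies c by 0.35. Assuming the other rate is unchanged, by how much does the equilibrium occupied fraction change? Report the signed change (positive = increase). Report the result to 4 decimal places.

Balance c(1−p*) = e gives e = 0.926×(1 − 0.72400) = 0.25558.
New p* = 1 − e/c = 1 − 0.25558/0.32410 = 0.21142.
Δp* = 0.21142 − 0.72400 = -0.51258.

-0.5126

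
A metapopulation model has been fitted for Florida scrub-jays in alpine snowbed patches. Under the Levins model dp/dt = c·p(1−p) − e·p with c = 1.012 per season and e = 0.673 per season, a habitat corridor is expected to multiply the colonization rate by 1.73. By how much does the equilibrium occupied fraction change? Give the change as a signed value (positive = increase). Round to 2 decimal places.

0.28

Before: p* = 1 − 0.673/1.012 = 0.3350.
After the change, c = 1.75076, e = 0.673, so p* = 1 − 0.673/1.75076 = 0.6156.
Δp* = 0.6156 − 0.3350 = +0.2806.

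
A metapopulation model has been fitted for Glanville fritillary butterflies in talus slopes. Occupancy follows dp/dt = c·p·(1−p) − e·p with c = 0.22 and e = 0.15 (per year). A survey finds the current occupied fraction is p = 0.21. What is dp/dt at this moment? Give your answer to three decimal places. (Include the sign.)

Colonization term: c·p·(1−p) = 0.22×0.21×0.7900 = 0.03650.
Extinction term: e·p = 0.03150.
dp/dt = 0.03650 − 0.03150 = 0.00500.

0.005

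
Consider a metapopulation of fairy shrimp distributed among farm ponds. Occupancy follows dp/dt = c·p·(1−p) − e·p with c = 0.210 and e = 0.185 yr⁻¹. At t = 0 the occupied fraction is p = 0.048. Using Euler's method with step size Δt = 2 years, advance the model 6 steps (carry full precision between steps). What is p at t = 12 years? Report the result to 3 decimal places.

0.057

Update rule: p ← p + [c·p·(1−p) − e·p]·Δt with Δt = 2.
t = 2: p = 0.04800 + (+0.00143) = 0.04943
t = 4: p = 0.04943 + (+0.00145) = 0.05088
t = 6: p = 0.05088 + (+0.00146) = 0.05233
t = 8: p = 0.05233 + (+0.00147) = 0.05380
t = 10: p = 0.05380 + (+0.00147) = 0.05528
t = 12: p = 0.05528 + (+0.00148) = 0.05676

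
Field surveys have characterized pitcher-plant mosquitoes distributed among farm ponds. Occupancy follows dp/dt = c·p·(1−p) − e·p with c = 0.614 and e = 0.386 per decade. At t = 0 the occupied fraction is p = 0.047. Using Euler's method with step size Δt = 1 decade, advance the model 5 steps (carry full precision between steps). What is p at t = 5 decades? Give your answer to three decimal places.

0.110

Update rule: p ← p + [c·p·(1−p) − e·p]·Δt with Δt = 1.
  1  |  dp/dt·Δt = +0.009360  |  p_1 = 0.056360
  2  |  dp/dt·Δt = +0.010900  |  p_2 = 0.067259
  3  |  dp/dt·Δt = +0.012558  |  p_3 = 0.079817
  4  |  dp/dt·Δt = +0.014287  |  p_4 = 0.094103
  5  |  dp/dt·Δt = +0.016018  |  p_5 = 0.110122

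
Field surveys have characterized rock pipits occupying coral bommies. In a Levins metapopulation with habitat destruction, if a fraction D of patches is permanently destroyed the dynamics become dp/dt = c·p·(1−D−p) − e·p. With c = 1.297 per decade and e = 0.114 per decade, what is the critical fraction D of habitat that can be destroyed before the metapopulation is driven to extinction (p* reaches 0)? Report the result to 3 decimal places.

The nontrivial equilibrium is p* = (1−D) − e/c; extinction occurs when this hits zero.
So D_crit = 1 − e/c = 1 − 0.114/1.297 = 1 − 0.0879 = 0.9121.
Note this equals the original equilibrium occupancy — the Levins extinction-debt result.

0.912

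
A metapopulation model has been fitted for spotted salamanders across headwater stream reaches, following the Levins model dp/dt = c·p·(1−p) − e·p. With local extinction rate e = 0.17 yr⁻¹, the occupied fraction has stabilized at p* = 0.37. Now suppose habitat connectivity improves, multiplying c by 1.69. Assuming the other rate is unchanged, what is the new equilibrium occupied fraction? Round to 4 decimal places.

Balance c(1−p*) = e gives c = e/(1 − 0.37000) = 0.17/0.63000 = 0.26984.
New p* = 1 − e/c = 1 − 0.17000/0.45603 = 0.62722.

0.6272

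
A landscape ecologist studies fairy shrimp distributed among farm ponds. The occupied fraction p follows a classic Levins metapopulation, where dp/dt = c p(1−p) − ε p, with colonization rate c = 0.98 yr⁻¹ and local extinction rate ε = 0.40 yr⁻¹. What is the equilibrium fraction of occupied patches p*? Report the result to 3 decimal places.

0.592

Setting dp/dt = 0 and dividing through by p* gives c·(1−p*) = ε.
So p* = 1 − ε/c = 1 − 0.40/0.98 = 1 − 0.4082 = 0.5918.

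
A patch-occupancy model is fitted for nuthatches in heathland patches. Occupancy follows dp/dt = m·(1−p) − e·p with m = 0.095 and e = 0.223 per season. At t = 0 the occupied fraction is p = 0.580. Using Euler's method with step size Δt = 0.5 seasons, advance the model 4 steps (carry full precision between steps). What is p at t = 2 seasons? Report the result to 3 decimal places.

Update rule: p ← p + [m·(1−p) − e·p]·Δt with Δt = 0.5.
t = 0.5: p = 0.58000 + (-0.04472) = 0.53528
t = 1: p = 0.53528 + (-0.03761) = 0.49767
t = 1.5: p = 0.49767 + (-0.03163) = 0.46604
t = 2: p = 0.46604 + (-0.02660) = 0.43944

0.439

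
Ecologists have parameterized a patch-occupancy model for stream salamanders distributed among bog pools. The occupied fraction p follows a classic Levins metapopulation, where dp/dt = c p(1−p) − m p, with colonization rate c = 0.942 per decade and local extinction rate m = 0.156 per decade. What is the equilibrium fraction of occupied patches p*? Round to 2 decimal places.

0.83

At equilibrium, colonization balances extinction: c·p*·(1−p*) = m·p*.
So p* = 1 − m/c = 1 − 0.156/0.942 = 1 − 0.1656 = 0.8344.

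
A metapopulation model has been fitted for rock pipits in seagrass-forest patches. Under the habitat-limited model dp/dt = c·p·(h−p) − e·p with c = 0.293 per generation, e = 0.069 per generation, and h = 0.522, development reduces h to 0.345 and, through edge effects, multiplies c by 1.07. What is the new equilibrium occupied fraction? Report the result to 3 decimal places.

Before: p* = h − e/c = 0.522 − 0.069/0.293 = 0.522 − 0.2355 = 0.2865.
After: c = 0.31351, e = 0.069, h = 0.345; p* = 0.345 − 0.069/0.31351 = 0.1249.

0.125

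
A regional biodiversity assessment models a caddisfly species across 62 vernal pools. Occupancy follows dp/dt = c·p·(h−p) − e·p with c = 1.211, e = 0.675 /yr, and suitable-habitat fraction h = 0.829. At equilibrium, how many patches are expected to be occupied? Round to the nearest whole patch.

p* = h − e/c = 0.829 − 0.5574 = 0.2716.
Expected occupied patches = N × p* = 62 × 0.2716 = 16.84 ≈ 17.

17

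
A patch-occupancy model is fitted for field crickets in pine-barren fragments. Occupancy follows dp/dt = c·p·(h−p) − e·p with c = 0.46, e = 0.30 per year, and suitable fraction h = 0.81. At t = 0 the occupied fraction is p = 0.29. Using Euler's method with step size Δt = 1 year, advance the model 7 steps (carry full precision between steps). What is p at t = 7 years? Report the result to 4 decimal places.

0.2140

Update rule: p ← p + [c·p·(h−p) − e·p]·Δt with Δt = 1.
t = 1: p = 0.29000 + (-0.01763) = 0.27237
t = 2: p = 0.27237 + (-0.01435) = 0.25802
t = 3: p = 0.25802 + (-0.01189) = 0.24613
t = 4: p = 0.24613 + (-0.01000) = 0.23613
t = 5: p = 0.23613 + (-0.00851) = 0.22762
t = 6: p = 0.22762 + (-0.00731) = 0.22032
t = 7: p = 0.22032 + (-0.00633) = 0.21398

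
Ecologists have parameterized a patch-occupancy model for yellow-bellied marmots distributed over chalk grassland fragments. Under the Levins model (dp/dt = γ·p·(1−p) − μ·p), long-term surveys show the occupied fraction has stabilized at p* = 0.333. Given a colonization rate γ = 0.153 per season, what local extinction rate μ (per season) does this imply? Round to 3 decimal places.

At equilibrium γ(1−p*) = μ.
μ = 0.153 × (1 − 0.333) = 0.153 × 0.6670 = 0.1021.

0.102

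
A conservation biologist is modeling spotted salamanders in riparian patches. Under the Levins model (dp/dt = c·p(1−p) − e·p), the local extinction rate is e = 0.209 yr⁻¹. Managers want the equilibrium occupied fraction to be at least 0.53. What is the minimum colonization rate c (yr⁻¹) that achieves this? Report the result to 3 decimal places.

0.445

p* = 1 − e/c ≥ 0.53 requires e/c ≤ 0.4700, i.e. c ≥ e/0.4700.
c_min = 0.209/0.4700 = 0.4447.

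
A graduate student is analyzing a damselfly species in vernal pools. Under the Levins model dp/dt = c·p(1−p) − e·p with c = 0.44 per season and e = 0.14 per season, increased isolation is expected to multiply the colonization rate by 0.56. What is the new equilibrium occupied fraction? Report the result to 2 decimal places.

0.43

Before: p* = 1 − 0.14/0.44 = 0.6818.
After the change, c = 0.2464, e = 0.14, so p* = 1 − 0.14/0.2464 = 0.4318.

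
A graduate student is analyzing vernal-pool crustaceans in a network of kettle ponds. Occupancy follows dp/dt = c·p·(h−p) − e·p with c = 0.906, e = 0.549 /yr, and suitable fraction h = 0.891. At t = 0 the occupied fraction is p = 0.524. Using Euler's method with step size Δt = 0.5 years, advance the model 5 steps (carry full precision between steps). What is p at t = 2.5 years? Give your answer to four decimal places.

Update rule: p ← p + [c·p·(h−p) − e·p]·Δt with Δt = 0.5.
  1  |  dp/dt·Δt = -0.056722  |  p_1 = 0.467278
  2  |  dp/dt·Δt = -0.038575  |  p_2 = 0.428702
  3  |  dp/dt·Δt = -0.027900  |  p_3 = 0.400803
  4  |  dp/dt·Δt = -0.021018  |  p_4 = 0.379784
  5  |  dp/dt·Δt = -0.016300  |  p_5 = 0.363484

0.3635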